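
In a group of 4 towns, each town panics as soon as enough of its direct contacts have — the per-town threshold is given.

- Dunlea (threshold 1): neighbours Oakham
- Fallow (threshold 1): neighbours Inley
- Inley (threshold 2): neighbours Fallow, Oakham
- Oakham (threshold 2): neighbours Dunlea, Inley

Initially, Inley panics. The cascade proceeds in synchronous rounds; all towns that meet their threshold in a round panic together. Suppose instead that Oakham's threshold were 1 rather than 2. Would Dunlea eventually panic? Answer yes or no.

With Oakham's threshold at 1:
Round 1 — Inley panics (initial).
Round 2 — checking thresholds:
  Fallow: 1 of 1 neighbours ≥ 1, panics.
  Oakham: 1 of 2 neighbours ≥ 1, panics.
Round 3 — checking thresholds:
  Dunlea: 1 of 1 neighbours ≥ 1, panics.
Round 4 — no new panics; cascade stops.

yes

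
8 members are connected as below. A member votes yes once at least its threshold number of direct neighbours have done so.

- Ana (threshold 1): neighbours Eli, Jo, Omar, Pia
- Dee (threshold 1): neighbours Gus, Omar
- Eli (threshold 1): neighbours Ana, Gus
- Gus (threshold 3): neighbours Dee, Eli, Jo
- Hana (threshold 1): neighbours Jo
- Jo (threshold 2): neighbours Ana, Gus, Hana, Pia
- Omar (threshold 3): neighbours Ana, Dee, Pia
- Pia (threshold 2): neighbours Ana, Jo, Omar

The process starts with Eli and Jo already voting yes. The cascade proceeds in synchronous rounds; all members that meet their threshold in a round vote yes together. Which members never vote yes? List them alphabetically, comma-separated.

Round 1 — Eli, Jo vote yes (initial).
Round 2 — checking thresholds:
  Ana: 2 of 4 neighbours ≥ 1, votes yes.
  Gus: 2 of 3 neighbours < 3, below threshold.
  Hana: 1 of 1 neighbours ≥ 1, votes yes.
  Pia: 1 of 3 neighbours < 2, below threshold.
Round 3 — checking thresholds:
  Gus: 2 of 3 neighbours < 3, below threshold.
  Omar: 1 of 3 neighbours < 3, below threshold.
  Pia: 2 of 3 neighbours ≥ 2, votes yes.
Round 4 — no new yes votes; cascade stops.

Dee, Gus, Omar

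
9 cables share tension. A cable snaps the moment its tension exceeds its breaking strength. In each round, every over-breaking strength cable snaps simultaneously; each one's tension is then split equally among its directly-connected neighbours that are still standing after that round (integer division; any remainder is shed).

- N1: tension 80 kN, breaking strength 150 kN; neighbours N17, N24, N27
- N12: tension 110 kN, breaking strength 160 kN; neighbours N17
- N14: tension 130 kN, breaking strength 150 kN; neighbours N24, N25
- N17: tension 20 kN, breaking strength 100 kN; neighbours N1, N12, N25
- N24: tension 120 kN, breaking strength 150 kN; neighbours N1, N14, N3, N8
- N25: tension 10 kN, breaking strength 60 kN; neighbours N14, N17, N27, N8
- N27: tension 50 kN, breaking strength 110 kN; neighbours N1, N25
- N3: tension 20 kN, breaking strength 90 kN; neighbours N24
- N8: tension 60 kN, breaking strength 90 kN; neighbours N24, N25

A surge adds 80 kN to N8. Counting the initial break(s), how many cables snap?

Round 1 — N8 at 140 > 90. N8 snaps.
  N8 sheds 140 kN to N24, N25: 70 each.
    N24: 120+70 = 190 > 150
    N25: 10+70 = 80 > 60
Round 2 — N24, N25 snap.
  N24 sheds 190 kN to N1, N14, N3: 63 each (1 lost).
    N1: 80+63 = 143 ≤ 150
    N14: 130+63 = 193 > 150
    N3: 20+63 = 83 ≤ 90
  N25 sheds 80 kN to N14, N17, N27: 26 each (2 lost).
    N14: 193+26 = 219 > 150
    N17: 20+26 = 46 ≤ 100
    N27: 50+26 = 76 ≤ 110
Round 3 — N14 snaps.
  N14 sheds 219 kN: no online neighbours, lost.
No further breaks.

4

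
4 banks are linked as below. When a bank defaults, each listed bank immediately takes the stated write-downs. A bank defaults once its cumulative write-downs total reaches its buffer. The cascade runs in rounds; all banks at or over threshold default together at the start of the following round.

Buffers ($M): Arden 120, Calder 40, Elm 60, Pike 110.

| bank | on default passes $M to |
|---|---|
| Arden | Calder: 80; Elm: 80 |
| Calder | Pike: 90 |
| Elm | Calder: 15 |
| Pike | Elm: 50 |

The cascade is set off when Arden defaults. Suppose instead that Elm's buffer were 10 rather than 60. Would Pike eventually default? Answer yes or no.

With Elm's buffer at 10:
Round 1 — Arden defaults (initial).
  Calder: +80 → 80 ≥ 40
  Elm: +80 → 80 ≥ 10
Round 2 — Calder, Elm default.
  Pike: +90 → 90 < 110
No further defaults.

no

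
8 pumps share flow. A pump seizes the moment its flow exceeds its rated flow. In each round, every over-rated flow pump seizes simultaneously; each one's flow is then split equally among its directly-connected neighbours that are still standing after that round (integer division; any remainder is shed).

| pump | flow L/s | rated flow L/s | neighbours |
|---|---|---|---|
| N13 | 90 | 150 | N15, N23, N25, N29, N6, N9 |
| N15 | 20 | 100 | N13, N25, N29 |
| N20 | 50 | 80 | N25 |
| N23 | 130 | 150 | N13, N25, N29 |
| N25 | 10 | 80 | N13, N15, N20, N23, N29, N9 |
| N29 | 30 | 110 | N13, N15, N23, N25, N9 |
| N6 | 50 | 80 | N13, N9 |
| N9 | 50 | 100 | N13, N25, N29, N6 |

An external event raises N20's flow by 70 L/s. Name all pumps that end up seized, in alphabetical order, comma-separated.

Round 1 — N20 at 120 > 80. N20 seizes.
  N20 sheds 120 L/s to N25: 120 each.
    N25: 10+120 = 130 > 80
Round 2 — N25 seizes.
  N25 sheds 130 L/s to N13, N15, N23, N29, N9: 26 each.
    N13: 90+26 = 116 ≤ 150
    N15: 20+26 = 46 ≤ 100
    N23: 130+26 = 156 > 150
    N29: 30+26 = 56 ≤ 110
    N9: 50+26 = 76 ≤ 100
Round 3 — N23 seizes.
  N23 sheds 156 L/s to N13, N29: 78 each.
    N13: 116+78 = 194 > 150
    N29: 56+78 = 134 > 110
Round 4 — N13, N29 seize.
  N13 sheds 194 L/s to N15, N6, N9: 64 each (2 lost).
    N15: 46+64 = 110 > 100
    N6: 50+64 = 114 > 80
    N9: 76+64 = 140 > 100
  N29 sheds 134 L/s to N15, N9: 67 each.
    N15: 110+67 = 177 > 100
    N9: 140+67 = 207 > 100
Round 5 — N15, N6, N9 seize.
  N15 sheds 177 L/s: no online neighbours, lost.
  N6 sheds 114 L/s: no online neighbours, lost.
  N9 sheds 207 L/s: no online neighbours, lost.
No further seizures.

N13, N15, N20, N23, N25, N29, N6, N9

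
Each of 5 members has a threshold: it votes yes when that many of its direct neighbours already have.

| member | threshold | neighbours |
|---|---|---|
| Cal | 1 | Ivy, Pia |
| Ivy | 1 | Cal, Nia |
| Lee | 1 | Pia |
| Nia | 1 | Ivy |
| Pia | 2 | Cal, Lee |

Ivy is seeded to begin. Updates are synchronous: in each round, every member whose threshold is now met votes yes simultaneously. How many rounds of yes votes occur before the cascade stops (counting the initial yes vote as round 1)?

2

Round 1 — Ivy votes yes (initial).
Round 2 — checking thresholds:
  Cal: 1 of 2 neighbours ≥ 1, votes yes.
  Nia: 1 of 1 neighbours ≥ 1, votes yes.
Round 3 — no new yes votes; cascade stops.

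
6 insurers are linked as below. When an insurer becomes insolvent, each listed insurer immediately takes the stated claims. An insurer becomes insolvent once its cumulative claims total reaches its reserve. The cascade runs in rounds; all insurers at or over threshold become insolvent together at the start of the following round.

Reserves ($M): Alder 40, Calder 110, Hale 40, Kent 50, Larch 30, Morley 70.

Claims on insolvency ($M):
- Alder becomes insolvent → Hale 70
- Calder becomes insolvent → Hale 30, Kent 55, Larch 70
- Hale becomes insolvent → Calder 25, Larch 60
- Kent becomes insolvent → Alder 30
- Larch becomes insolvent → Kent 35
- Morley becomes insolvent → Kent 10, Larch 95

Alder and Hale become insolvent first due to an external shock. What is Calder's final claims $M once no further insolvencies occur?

Round 1 — Alder, Hale become insolvent (initial).
  Calder: +25 → 25 < 110
  Larch: +60 → 60 ≥ 30
Round 2 — Larch becomes insolvent.
  Kent: +35 → 35 < 50
No further insolvencies.

25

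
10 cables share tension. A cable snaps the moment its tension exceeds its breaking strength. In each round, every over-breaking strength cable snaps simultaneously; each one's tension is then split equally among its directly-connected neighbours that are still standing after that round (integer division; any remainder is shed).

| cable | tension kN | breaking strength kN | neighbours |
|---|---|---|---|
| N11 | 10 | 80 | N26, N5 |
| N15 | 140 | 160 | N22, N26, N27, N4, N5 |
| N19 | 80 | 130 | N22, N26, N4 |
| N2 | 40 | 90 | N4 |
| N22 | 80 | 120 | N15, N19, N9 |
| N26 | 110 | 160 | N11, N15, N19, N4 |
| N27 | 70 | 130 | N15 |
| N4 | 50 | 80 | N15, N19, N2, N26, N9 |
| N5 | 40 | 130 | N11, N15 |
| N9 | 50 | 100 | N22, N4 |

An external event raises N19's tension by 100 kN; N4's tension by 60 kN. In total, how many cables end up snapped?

9

Round 1 — N19 at 180 > 130; N4 at 110 > 80. N19, N4 snap.
  N19 sheds 180 kN to N22, N26: 90 each.
    N22: 80+90 = 170 > 120
    N26: 110+90 = 200 > 160
  N4 sheds 110 kN to N15, N2, N26, N9: 27 each (2 lost).
    N15: 140+27 = 167 > 160
    N2: 40+27 = 67 ≤ 90
    N26: 200+27 = 227 > 160
    N9: 50+27 = 77 ≤ 100
Round 2 — N15, N22, N26 snap.
  N15 sheds 167 kN to N27, N5: 83 each (1 lost).
    N27: 70+83 = 153 > 130
    N5: 40+83 = 123 ≤ 130
  N22 sheds 170 kN to N9: 170 each.
    N9: 77+170 = 247 > 100
  N26 sheds 227 kN to N11: 227 each.
    N11: 10+227 = 237 > 80
Round 3 — N11, N27, N9 snap.
  N11 sheds 237 kN to N5: 237 each.
    N5: 123+237 = 360 > 130
  N27 sheds 153 kN: no online neighbours, lost.
  N9 sheds 247 kN: no online neighbours, lost.
Round 4 — N5 snaps.
  N5 sheds 360 kN: no online neighbours, lost.
No further breaks.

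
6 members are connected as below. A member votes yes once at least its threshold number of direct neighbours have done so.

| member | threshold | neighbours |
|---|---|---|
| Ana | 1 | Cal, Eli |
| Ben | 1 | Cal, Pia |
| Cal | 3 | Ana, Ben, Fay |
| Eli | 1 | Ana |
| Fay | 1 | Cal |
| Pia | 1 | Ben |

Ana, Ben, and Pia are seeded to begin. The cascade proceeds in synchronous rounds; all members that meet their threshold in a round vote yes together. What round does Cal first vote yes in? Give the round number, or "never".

never

Round 1 — Ana, Ben, Pia vote yes (initial).
Round 2 — checking thresholds:
  Cal: 2 of 3 neighbours < 3, holds.
  Eli: 1 of 1 neighbours ≥ 1, votes yes.
Round 3 — no new yes votes; cascade stops.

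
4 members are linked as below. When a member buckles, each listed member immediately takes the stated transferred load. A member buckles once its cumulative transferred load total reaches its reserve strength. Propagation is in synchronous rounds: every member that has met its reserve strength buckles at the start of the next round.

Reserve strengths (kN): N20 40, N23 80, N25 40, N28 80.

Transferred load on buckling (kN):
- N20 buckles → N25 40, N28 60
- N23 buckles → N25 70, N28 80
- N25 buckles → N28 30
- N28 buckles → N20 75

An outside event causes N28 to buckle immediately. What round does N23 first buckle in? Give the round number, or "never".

never

Round 1 — N28 buckles (initial).
  N20: +75 → 75 ≥ 40
Round 2 — N20 buckles.
  N25: +40 → 40 ≥ 40
Round 3 — N25 buckles.
No further bucklings.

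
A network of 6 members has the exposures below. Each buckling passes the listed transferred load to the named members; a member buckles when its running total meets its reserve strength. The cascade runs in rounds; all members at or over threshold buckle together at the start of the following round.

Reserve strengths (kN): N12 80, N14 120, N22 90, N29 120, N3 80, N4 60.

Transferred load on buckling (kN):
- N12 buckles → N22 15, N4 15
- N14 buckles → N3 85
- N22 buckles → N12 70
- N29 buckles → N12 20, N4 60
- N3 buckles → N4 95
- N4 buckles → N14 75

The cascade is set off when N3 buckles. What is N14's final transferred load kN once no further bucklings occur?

Round 1 — N3 buckles (initial).
  N4: +95 → 95 ≥ 60
Round 2 — N4 buckles.
  N14: +75 → 75 < 120
No further bucklings.

75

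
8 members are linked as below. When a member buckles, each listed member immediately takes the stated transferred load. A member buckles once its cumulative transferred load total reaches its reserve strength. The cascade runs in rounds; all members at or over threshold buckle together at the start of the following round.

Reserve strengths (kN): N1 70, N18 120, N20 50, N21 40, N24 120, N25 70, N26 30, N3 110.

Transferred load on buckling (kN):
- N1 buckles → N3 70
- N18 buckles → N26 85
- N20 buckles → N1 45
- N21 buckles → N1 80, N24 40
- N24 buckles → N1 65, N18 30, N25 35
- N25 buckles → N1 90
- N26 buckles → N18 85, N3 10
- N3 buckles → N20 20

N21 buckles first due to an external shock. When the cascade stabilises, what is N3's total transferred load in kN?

70

Round 1 — N21 buckles (initial).
  N1: +80 → 80 ≥ 70
  N24: +40 → 40 < 120
Round 2 — N1 buckles.
  N3: +70 → 70 < 110
No further bucklings.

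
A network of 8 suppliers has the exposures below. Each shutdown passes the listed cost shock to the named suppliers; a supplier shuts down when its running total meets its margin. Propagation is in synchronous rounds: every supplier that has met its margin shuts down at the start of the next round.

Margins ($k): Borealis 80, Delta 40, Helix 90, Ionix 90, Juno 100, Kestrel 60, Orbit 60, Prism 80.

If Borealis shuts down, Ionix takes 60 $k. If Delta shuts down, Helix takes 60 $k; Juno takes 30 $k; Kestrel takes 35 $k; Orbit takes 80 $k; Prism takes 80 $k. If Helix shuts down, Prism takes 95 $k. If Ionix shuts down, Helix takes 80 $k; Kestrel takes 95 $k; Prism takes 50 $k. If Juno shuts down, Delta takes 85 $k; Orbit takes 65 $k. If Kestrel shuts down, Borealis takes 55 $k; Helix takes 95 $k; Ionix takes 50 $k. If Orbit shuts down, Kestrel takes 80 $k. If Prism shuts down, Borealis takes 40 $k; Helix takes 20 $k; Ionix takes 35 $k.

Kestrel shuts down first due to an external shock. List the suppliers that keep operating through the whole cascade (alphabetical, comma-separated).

Delta, Juno, Orbit

Round 1 — Kestrel shuts down (initial).
  Borealis: +55 → 55 < 80
  Helix: +95 → 95 ≥ 90
  Ionix: +50 → 50 < 90
Round 2 — Helix shuts down.
  Prism: +95 → 95 ≥ 80
Round 3 — Prism shuts down.
  Borealis: +40 → 95 ≥ 80
  Ionix: +35 → 85 < 90
Round 4 — Borealis shuts down.
  Ionix: +60 → 145 ≥ 90
Round 5 — Ionix shuts down.
No further shutdowns.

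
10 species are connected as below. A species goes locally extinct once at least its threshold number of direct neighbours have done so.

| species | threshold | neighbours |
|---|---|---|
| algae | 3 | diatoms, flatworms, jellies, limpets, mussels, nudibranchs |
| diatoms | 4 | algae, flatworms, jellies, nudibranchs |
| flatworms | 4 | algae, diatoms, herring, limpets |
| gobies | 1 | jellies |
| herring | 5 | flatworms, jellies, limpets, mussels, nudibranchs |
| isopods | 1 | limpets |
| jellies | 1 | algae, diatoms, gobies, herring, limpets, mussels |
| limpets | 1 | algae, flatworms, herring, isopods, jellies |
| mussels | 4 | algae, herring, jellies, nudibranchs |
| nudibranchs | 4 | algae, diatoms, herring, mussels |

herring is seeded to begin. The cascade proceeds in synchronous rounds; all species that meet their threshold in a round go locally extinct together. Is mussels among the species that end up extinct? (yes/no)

Round 1 — herring goes locally extinct (initial).
Round 2 — checking thresholds:
  flatworms: 1 of 4 neighbours < 4, holds.
  jellies: 1 of 6 neighbours ≥ 1, goes locally extinct.
  limpets: 1 of 5 neighbours ≥ 1, goes locally extinct.
  mussels: 1 of 4 neighbours < 4, holds.
  nudibranchs: 1 of 4 neighbours < 4, holds.
Round 3 — checking thresholds:
  algae: 2 of 6 neighbours < 3, holds.
  diatoms: 1 of 4 neighbours < 4, holds.
  flatworms: 2 of 4 neighbours < 4, holds.
  gobies: 1 of 1 neighbours ≥ 1, goes locally extinct.
  isopods: 1 of 1 neighbours ≥ 1, goes locally extinct.
  mussels: 2 of 4 neighbours < 4, holds.
  nudibranchs: 1 of 4 neighbours < 4, holds.
Round 4 — no new extinctions; cascade stops.

no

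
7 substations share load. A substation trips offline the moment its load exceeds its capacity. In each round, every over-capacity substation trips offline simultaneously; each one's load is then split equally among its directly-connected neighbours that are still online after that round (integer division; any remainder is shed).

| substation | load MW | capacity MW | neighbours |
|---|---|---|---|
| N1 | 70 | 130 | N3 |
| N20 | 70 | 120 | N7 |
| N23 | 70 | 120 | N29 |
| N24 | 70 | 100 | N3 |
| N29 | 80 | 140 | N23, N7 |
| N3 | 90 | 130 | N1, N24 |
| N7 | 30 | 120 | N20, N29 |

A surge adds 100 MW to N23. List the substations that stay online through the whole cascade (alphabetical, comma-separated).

Round 1 — N23 at 170 > 120. N23 trips offline.
  N23 sheds 170 MW to N29: 170 each.
    N29: 80+170 = 250 > 140
Round 2 — N29 trips offline.
  N29 sheds 250 MW to N7: 250 each.
    N7: 30+250 = 280 > 120
Round 3 — N7 trips offline.
  N7 sheds 280 MW to N20: 280 each.
    N20: 70+280 = 350 > 120
Round 4 — N20 trips offline.
  N20 sheds 350 MW: no online neighbours, lost.
No further trips.

N1, N24, N3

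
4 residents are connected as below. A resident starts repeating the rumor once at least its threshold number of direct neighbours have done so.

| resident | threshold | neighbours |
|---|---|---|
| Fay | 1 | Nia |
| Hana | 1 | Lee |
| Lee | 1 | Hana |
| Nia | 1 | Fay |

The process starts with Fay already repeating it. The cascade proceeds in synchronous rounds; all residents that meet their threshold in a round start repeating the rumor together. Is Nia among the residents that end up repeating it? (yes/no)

yes

Round 1 — Fay starts repeating the rumor (initial).
Round 2 — checking thresholds:
  Nia: 1 of 1 neighbours ≥ 1, starts repeating the rumor.
Round 3 — no new spreads; cascade stops.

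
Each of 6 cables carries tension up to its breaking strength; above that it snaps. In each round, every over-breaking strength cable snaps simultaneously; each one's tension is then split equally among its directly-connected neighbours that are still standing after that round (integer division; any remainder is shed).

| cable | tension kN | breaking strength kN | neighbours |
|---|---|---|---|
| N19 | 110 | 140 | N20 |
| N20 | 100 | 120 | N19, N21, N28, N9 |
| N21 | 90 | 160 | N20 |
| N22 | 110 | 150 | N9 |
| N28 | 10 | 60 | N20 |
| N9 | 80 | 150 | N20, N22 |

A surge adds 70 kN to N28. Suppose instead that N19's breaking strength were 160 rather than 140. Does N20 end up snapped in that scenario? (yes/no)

yes

With N19's breaking strength at 160:
Round 1 — N28 at 80 > 60. N28 snaps.
  N28 sheds 80 kN to N20: 80 each.
    N20: 100+80 = 180 > 120
Round 2 — N20 snaps.
  N20 sheds 180 kN to N19, N21, N9: 60 each.
    N19: 110+60 = 170 > 160
    N21: 90+60 = 150 ≤ 160
    N9: 80+60 = 140 ≤ 150
Round 3 — N19 snaps.
  N19 sheds 170 kN: no online neighbours, lost.
No further breaks.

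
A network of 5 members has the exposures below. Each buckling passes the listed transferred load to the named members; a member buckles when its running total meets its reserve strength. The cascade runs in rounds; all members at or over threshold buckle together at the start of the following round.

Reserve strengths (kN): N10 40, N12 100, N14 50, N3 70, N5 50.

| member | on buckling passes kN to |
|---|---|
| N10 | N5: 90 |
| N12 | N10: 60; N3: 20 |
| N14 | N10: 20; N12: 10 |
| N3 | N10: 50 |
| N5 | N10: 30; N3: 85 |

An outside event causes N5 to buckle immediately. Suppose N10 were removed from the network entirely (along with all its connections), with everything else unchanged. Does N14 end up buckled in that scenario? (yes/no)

With N10 removed:
Round 1 — N5 buckles (initial).
  N3: +85 → 85 ≥ 70
Round 2 — N3 buckles.
No further bucklings.

no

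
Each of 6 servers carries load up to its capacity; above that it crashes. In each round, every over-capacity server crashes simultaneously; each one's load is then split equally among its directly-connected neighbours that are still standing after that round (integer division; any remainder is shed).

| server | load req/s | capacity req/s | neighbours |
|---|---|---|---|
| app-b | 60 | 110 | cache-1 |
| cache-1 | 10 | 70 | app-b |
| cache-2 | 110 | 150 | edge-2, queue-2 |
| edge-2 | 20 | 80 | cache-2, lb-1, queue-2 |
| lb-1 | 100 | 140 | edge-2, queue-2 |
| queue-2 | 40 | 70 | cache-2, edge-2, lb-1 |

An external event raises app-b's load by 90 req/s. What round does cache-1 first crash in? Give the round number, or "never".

Round 1 — app-b at 150 > 110. app-b crashes.
  app-b sheds 150 req/s to cache-1: 150 each.
    cache-1: 10+150 = 160 > 70
Round 2 — cache-1 crashes.
  cache-1 sheds 160 req/s: no online neighbours, lost.
No further crashes.

2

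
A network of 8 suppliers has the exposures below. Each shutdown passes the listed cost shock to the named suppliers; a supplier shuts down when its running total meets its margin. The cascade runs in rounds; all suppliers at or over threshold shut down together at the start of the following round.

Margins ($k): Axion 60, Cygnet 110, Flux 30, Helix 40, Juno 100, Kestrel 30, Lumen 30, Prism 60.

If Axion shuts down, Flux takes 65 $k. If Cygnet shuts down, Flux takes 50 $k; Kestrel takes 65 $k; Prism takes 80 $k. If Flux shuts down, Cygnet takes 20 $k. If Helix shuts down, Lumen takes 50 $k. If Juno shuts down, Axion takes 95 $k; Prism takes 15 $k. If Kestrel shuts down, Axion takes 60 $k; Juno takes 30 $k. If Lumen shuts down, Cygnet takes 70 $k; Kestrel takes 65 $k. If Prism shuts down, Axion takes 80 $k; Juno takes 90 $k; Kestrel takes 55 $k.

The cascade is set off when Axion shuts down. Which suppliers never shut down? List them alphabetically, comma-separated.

Round 1 — Axion shuts down (initial).
  Flux: +65 → 65 ≥ 30
Round 2 — Flux shuts down.
  Cygnet: +20 → 20 < 110
No further shutdowns.

Cygnet, Helix, Juno, Kestrel, Lumen, Prism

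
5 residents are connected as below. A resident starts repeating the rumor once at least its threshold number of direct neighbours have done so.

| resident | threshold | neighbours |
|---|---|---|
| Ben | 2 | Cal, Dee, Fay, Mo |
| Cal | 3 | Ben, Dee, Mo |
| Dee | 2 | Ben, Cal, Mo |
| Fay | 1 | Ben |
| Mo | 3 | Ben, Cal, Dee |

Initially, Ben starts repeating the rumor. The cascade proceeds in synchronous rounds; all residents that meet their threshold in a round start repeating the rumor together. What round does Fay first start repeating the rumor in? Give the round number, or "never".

2

Round 1 — Ben starts repeating the rumor (initial).
Round 2 — checking thresholds:
  Cal: 1 of 3 neighbours < 3, not yet.
  Dee: 1 of 3 neighbours < 2, not yet.
  Fay: 1 of 1 neighbours ≥ 1, starts repeating the rumor.
  Mo: 1 of 3 neighbours < 3, not yet.
Round 3 — no new spreads; cascade stops.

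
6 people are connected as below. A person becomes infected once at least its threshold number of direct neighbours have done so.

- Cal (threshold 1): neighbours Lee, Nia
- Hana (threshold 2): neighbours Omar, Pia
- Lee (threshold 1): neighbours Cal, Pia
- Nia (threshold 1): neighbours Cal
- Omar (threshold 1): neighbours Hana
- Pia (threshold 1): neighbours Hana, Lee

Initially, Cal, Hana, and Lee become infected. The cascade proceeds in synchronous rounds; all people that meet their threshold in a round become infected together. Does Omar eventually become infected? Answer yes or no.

yes

Round 1 — Cal, Hana, Lee become infected (initial).
Round 2 — checking thresholds:
  Nia: 1 of 1 neighbours ≥ 1, becomes infected.
  Omar: 1 of 1 neighbours ≥ 1, becomes infected.
  Pia: 2 of 2 neighbours ≥ 1, becomes infected.
Round 3 — no new infections; cascade stops.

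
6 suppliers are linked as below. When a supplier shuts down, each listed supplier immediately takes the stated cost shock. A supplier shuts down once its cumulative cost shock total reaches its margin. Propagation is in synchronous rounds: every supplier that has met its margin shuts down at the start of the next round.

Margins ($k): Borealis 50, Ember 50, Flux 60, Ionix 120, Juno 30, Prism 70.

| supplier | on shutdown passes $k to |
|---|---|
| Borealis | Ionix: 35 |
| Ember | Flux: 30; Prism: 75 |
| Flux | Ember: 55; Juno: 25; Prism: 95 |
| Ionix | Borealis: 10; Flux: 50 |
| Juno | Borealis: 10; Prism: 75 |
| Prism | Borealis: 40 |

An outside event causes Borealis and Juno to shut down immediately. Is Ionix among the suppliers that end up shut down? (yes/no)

Round 1 — Borealis, Juno shut down (initial).
  Ionix: +35 → 35 < 120
  Prism: +75 → 75 ≥ 70
Round 2 — Prism shuts down.
No further shutdowns.

no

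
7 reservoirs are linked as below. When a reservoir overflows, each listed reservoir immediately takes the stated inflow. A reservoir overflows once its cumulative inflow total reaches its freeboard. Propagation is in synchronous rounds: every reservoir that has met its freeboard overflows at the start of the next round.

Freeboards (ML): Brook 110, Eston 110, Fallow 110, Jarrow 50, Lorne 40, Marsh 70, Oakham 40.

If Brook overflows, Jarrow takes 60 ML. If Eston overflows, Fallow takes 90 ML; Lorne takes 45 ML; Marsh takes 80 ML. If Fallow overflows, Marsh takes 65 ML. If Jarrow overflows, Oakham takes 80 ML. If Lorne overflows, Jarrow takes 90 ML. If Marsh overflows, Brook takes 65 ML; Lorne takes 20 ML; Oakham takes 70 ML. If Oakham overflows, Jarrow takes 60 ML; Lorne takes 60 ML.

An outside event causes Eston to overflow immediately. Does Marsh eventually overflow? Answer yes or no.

yes

Round 1 — Eston overflows (initial).
  Fallow: +90 → 90 < 110
  Lorne: +45 → 45 ≥ 40
  Marsh: +80 → 80 ≥ 70
Round 2 — Lorne, Marsh overflow.
  Brook: +65 → 65 < 110
  Jarrow: +90 → 90 ≥ 50
  Oakham: +70 → 70 ≥ 40
Round 3 — Jarrow, Oakham overflow.
No further overflows.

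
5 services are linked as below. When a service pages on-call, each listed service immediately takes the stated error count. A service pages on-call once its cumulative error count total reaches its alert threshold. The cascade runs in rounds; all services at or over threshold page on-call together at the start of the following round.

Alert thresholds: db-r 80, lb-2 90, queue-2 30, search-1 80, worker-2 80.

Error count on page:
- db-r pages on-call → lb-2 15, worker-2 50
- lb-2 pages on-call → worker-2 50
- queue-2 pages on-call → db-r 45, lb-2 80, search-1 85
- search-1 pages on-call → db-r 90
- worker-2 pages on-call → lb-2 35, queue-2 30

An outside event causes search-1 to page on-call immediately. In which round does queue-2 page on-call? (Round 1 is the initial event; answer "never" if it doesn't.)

never

Round 1 — search-1 pages on-call (initial).
  db-r: +90 → 90 ≥ 80
Round 2 — db-r pages on-call.
  lb-2: +15 → 15 < 90
  worker-2: +50 → 50 < 80
No further pages.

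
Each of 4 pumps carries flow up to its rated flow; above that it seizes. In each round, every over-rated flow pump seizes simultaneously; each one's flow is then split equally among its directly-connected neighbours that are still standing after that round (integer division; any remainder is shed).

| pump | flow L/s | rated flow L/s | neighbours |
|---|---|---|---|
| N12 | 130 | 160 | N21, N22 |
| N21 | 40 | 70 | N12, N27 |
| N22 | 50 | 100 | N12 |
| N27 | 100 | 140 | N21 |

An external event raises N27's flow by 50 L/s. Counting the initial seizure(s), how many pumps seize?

4

Round 1 — N27 at 150 > 140. N27 seizes.
  N27 sheds 150 L/s to N21: 150 each.
    N21: 40+150 = 190 > 70
Round 2 — N21 seizes.
  N21 sheds 190 L/s to N12: 190 each.
    N12: 130+190 = 320 > 160
Round 3 — N12 seizes.
  N12 sheds 320 L/s to N22: 320 each.
    N22: 50+320 = 370 > 100
Round 4 — N22 seizes.
  N22 sheds 370 L/s: no online neighbours, lost.
No further seizures.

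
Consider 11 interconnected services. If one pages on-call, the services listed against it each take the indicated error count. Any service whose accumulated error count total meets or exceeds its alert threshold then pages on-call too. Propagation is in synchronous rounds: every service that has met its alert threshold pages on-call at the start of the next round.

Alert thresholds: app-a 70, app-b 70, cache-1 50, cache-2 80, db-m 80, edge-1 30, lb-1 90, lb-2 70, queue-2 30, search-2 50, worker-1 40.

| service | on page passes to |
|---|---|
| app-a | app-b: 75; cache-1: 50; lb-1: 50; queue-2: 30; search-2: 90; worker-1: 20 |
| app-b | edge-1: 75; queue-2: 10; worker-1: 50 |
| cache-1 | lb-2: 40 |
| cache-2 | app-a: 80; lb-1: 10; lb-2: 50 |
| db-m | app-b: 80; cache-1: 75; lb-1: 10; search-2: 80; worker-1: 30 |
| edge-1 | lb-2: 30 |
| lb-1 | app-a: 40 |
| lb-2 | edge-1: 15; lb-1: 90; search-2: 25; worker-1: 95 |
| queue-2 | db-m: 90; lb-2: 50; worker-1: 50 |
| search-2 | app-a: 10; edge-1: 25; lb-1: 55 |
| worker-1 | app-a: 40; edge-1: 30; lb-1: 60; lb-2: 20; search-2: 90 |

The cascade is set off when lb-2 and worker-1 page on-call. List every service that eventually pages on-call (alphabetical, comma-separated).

app-a, app-b, cache-1, db-m, edge-1, lb-1, lb-2, queue-2, search-2, worker-1

Round 1 — lb-2, worker-1 page on-call (initial).
  app-a: +40 → 40 < 70
  edge-1: +15+30 → 45 ≥ 30
  lb-1: +90+60 → 150 ≥ 90
  search-2: +25+90 → 115 ≥ 50
Round 2 — edge-1, lb-1, search-2 page on-call.
  app-a: +40+10 → 90 ≥ 70
Round 3 — app-a pages on-call.
  app-b: +75 → 75 ≥ 70
  cache-1: +50 → 50 ≥ 50
  queue-2: +30 → 30 ≥ 30
Round 4 — app-b, cache-1, queue-2 page on-call.
  db-m: +90 → 90 ≥ 80
Round 5 — db-m pages on-call.
No further pages.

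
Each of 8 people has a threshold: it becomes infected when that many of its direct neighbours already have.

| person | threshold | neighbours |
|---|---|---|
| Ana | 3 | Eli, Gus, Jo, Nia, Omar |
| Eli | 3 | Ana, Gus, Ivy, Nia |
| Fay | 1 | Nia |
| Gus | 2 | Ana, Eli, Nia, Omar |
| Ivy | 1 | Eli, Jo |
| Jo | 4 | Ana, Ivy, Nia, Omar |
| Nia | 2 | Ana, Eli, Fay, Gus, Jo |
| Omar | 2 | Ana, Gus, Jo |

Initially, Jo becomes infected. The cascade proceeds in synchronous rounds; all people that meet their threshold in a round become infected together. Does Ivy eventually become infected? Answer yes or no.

yes

Round 1 — Jo becomes infected (initial).
Round 2 — checking thresholds:
  Ana: 1 of 5 neighbours < 3, not yet.
  Ivy: 1 of 2 neighbours ≥ 1, becomes infected.
  Nia: 1 of 5 neighbours < 2, not yet.
  Omar: 1 of 3 neighbours < 2, not yet.
Round 3 — no new infections; cascade stops.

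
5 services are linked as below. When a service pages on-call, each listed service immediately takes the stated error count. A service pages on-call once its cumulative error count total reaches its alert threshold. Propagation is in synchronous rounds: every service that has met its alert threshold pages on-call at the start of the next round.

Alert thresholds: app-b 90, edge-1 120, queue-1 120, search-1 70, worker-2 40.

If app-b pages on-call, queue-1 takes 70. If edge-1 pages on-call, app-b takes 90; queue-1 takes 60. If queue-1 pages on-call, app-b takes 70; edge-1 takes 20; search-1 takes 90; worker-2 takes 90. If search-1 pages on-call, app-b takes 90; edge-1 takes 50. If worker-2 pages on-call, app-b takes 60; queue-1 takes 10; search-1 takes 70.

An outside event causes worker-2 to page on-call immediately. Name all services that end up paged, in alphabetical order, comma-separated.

Round 1 — worker-2 pages on-call (initial).
  app-b: +60 → 60 < 90
  queue-1: +10 → 10 < 120
  search-1: +70 → 70 ≥ 70
Round 2 — search-1 pages on-call.
  app-b: +90 → 150 ≥ 90
  edge-1: +50 → 50 < 120
Round 3 — app-b pages on-call.
  queue-1: +70 → 80 < 120
No further pages.

app-b, search-1, worker-2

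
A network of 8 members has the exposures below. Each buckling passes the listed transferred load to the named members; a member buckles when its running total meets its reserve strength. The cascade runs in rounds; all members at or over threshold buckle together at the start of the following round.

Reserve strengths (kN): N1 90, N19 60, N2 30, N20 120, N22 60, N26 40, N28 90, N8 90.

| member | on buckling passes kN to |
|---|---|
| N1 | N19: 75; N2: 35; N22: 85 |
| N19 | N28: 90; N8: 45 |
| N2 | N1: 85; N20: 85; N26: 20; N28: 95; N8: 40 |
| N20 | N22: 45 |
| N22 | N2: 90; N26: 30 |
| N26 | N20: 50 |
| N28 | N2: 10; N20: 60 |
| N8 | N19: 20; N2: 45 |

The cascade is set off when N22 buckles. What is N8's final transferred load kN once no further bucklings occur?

40

Round 1 — N22 buckles (initial).
  N2: +90 → 90 ≥ 30
  N26: +30 → 30 < 40
Round 2 — N2 buckles.
  N1: +85 → 85 < 90
  N20: +85 → 85 < 120
  N26: +20 → 50 ≥ 40
  N28: +95 → 95 ≥ 90
  N8: +40 → 40 < 90
Round 3 — N26, N28 buckle.
  N20: +50+60 → 195 ≥ 120
Round 4 — N20 buckles.
No further bucklings.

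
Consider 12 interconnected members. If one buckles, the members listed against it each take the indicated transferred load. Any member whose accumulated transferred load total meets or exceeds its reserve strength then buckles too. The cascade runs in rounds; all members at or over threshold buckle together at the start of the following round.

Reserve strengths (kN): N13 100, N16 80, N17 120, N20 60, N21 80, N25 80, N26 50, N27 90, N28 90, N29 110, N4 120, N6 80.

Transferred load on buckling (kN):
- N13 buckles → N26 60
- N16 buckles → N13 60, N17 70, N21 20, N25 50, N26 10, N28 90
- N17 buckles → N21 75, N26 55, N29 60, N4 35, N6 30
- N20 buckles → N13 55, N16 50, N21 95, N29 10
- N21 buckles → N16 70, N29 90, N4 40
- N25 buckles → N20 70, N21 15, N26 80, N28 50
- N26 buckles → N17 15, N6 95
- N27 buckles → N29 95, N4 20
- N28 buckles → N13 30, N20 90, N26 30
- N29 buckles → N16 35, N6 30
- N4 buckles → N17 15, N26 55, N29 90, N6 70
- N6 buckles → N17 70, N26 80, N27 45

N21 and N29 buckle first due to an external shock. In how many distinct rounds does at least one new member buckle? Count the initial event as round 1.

8

Round 1 — N21, N29 buckle (initial).
  N16: +70+35 → 105 ≥ 80
  N4: +40 → 40 < 120
  N6: +30 → 30 < 80
Round 2 — N16 buckles.
  N13: +60 → 60 < 100
  N17: +70 → 70 < 120
  N25: +50 → 50 < 80
  N26: +10 → 10 < 50
  N28: +90 → 90 ≥ 90
Round 3 — N28 buckles.
  N13: +30 → 90 < 100
  N20: +90 → 90 ≥ 60
  N26: +30 → 40 < 50
Round 4 — N20 buckles.
  N13: +55 → 145 ≥ 100
Round 5 — N13 buckles.
  N26: +60 → 100 ≥ 50
Round 6 — N26 buckles.
  N17: +15 → 85 < 120
  N6: +95 → 125 ≥ 80
Round 7 — N6 buckles.
  N17: +70 → 155 ≥ 120
  N27: +45 → 45 < 90
Round 8 — N17 buckles.
  N4: +35 → 75 < 120
No further bucklings.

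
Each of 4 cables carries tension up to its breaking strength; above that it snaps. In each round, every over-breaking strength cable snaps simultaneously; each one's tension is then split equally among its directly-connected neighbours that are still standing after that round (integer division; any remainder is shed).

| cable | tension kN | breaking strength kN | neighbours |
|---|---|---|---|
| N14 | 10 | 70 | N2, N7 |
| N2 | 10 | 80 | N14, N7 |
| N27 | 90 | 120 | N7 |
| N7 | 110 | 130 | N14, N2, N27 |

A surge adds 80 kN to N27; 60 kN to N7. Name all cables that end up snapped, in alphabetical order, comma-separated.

N14, N2, N27, N7

Round 1 — N27 at 170 > 120; N7 at 170 > 130. N27, N7 snap.
  N27 sheds 170 kN: no online neighbours, lost.
  N7 sheds 170 kN to N14, N2: 85 each.
    N14: 10+85 = 95 > 70
    N2: 10+85 = 95 > 80
Round 2 — N14, N2 snap.
  N14 sheds 95 kN: no online neighbours, lost.
  N2 sheds 95 kN: no online neighbours, lost.
No further breaks.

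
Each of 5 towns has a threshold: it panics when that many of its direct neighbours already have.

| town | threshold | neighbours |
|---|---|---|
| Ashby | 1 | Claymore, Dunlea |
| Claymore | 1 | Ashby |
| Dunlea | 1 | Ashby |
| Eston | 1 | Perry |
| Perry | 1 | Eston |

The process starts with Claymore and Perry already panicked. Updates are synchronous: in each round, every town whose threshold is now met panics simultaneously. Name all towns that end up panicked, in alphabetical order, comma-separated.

Ashby, Claymore, Dunlea, Eston, Perry

Round 1 — Claymore, Perry panic (initial).
Round 2 — checking thresholds:
  Ashby: 1 of 2 neighbours ≥ 1, panics.
  Eston: 1 of 1 neighbours ≥ 1, panics.
Round 3 — checking thresholds:
  Dunlea: 1 of 1 neighbours ≥ 1, panics.
Round 4 — no new panics; cascade stops.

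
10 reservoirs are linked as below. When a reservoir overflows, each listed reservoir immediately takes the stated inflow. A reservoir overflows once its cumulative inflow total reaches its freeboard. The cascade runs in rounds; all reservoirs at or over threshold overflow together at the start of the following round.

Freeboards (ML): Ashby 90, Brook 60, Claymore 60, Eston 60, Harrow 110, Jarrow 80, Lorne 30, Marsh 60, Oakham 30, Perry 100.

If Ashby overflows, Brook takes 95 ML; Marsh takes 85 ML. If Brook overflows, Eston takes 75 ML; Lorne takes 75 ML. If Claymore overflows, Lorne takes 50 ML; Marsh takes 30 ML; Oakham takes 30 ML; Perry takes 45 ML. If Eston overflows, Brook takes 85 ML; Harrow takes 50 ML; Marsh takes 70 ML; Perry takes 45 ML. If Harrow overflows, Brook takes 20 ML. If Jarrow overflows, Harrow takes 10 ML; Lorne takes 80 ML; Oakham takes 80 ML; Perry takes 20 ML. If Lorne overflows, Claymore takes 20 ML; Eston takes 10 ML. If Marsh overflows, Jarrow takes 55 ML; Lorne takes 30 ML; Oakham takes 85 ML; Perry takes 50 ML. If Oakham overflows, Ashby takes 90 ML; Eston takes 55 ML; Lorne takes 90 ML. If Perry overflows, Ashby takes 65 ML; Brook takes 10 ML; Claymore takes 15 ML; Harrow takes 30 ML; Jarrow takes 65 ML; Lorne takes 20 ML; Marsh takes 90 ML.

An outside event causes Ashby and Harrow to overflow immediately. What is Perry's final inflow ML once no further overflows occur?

95

Round 1 — Ashby, Harrow overflow (initial).
  Brook: +95+20 → 115 ≥ 60
  Marsh: +85 → 85 ≥ 60
Round 2 — Brook, Marsh overflow.
  Eston: +75 → 75 ≥ 60
  Jarrow: +55 → 55 < 80
  Lorne: +75+30 → 105 ≥ 30
  Oakham: +85 → 85 ≥ 30
  Perry: +50 → 50 < 100
Round 3 — Eston, Lorne, Oakham overflow.
  Claymore: +20 → 20 < 60
  Perry: +45 → 95 < 100
No further overflows.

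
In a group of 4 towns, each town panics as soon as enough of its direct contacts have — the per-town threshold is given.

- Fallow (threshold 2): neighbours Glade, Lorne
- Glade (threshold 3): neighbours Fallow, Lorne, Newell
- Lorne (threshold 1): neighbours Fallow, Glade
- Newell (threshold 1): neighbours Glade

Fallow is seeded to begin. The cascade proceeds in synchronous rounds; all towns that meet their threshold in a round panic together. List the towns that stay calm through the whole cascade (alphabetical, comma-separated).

Glade, Newell

Round 1 — Fallow panics (initial).
Round 2 — checking thresholds:
  Glade: 1 of 3 neighbours < 3, holds.
  Lorne: 1 of 2 neighbours ≥ 1, panics.
Round 3 — no new panics; cascade stops.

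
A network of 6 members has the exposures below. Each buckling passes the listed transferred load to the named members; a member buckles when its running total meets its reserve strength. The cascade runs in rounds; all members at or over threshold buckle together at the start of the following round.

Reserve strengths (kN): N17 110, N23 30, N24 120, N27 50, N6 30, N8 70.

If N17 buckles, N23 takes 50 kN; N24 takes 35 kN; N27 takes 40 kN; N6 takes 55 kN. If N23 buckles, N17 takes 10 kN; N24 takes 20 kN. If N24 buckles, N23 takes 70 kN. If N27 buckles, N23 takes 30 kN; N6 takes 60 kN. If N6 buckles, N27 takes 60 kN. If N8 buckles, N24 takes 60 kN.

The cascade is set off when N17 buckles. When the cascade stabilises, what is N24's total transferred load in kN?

Round 1 — N17 buckles (initial).
  N23: +50 → 50 ≥ 30
  N24: +35 → 35 < 120
  N27: +40 → 40 < 50
  N6: +55 → 55 ≥ 30
Round 2 — N23, N6 buckle.
  N24: +20 → 55 < 120
  N27: +60 → 100 ≥ 50
Round 3 — N27 buckles.
No further bucklings.

55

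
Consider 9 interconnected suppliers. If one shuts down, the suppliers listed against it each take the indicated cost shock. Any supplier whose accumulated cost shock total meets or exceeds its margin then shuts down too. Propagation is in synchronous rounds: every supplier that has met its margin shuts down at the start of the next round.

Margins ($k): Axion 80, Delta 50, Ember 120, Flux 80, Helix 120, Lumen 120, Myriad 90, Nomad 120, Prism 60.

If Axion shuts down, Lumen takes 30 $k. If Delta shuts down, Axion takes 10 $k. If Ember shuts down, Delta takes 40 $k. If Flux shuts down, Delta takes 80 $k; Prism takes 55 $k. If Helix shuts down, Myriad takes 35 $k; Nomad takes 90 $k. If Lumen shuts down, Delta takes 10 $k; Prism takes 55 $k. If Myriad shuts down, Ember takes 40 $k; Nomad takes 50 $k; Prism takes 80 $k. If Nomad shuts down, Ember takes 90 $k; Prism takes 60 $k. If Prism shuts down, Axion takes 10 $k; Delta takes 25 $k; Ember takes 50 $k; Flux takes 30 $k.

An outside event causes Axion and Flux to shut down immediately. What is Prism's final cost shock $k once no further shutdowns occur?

Round 1 — Axion, Flux shut down (initial).
  Delta: +80 → 80 ≥ 50
  Lumen: +30 → 30 < 120
  Prism: +55 → 55 < 60
Round 2 — Delta shuts down.
No further shutdowns.

55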